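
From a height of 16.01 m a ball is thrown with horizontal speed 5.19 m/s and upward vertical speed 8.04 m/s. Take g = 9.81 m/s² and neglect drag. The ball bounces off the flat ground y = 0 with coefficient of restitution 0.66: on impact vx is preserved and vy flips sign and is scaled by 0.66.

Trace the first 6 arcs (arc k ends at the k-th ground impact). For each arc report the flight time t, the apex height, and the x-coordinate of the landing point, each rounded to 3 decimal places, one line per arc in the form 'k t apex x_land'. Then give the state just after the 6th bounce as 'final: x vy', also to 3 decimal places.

Arc 1: start y=16.010, vy=8.040 → t=2.803, apex=19.305, x_land=14.550, impact vy=-19.462
  bounce: vy ← 0.66·19.462 = 12.845
Arc 2: start y=0.000, vy=12.845 → t=2.619, apex=8.409, x_land=28.141, impact vy=-12.845
  bounce: vy ← 0.66·12.845 = 8.478
Arc 3: start y=0.000, vy=8.478 → t=1.728, apex=3.663, x_land=37.111, impact vy=-8.478
  bounce: vy ← 0.66·8.478 = 5.595
Arc 4: start y=0.000, vy=5.595 → t=1.141, apex=1.596, x_land=43.031, impact vy=-5.595
  bounce: vy ← 0.66·5.595 = 3.693
Arc 5: start y=0.000, vy=3.693 → t=0.753, apex=0.695, x_land=46.939, impact vy=-3.693
  bounce: vy ← 0.66·3.693 = 2.437
Arc 6: start y=0.000, vy=2.437 → t=0.497, apex=0.303, x_land=49.517, impact vy=-2.437
  bounce: vy ← 0.66·2.437 = 1.609

1 2.803 19.305 14.550
2 2.619 8.409 28.141
3 1.728 3.663 37.111
4 1.141 1.596 43.031
5 0.753 0.695 46.939
6 0.497 0.303 49.517
final: 49.517 1.609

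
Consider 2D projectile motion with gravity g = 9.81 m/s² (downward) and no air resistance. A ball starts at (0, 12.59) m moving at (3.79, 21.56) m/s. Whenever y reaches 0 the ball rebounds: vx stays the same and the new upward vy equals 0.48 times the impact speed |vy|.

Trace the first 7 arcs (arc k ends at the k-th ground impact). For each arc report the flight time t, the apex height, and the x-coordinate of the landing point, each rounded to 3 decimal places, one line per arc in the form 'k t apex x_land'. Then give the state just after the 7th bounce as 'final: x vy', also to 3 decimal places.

Arc 1: start y=12.590, vy=21.560 → t=4.917, apex=36.282, x_land=18.637, impact vy=-26.681
  bounce: vy ← 0.48·26.681 = 12.807
Arc 2: start y=0.000, vy=12.807 → t=2.611, apex=8.359, x_land=28.533, impact vy=-12.807
  bounce: vy ← 0.48·12.807 = 6.147
Arc 3: start y=0.000, vy=6.147 → t=1.253, apex=1.926, x_land=33.283, impact vy=-6.147
  bounce: vy ← 0.48·6.147 = 2.951
Arc 4: start y=0.000, vy=2.951 → t=0.602, apex=0.444, x_land=35.562, impact vy=-2.951
  bounce: vy ← 0.48·2.951 = 1.416
Arc 5: start y=0.000, vy=1.416 → t=0.289, apex=0.102, x_land=36.657, impact vy=-1.416
  bounce: vy ← 0.48·1.416 = 0.680
Arc 6: start y=0.000, vy=0.680 → t=0.139, apex=0.024, x_land=37.182, impact vy=-0.680
  bounce: vy ← 0.48·0.680 = 0.326
Arc 7: start y=0.000, vy=0.326 → t=0.067, apex=0.005, x_land=37.434, impact vy=-0.326
  bounce: vy ← 0.48·0.326 = 0.157

1 4.917 36.282 18.637
2 2.611 8.359 28.533
3 1.253 1.926 33.283
4 0.602 0.444 35.562
5 0.289 0.102 36.657
6 0.139 0.024 37.182
7 0.067 0.005 37.434
final: 37.434 0.157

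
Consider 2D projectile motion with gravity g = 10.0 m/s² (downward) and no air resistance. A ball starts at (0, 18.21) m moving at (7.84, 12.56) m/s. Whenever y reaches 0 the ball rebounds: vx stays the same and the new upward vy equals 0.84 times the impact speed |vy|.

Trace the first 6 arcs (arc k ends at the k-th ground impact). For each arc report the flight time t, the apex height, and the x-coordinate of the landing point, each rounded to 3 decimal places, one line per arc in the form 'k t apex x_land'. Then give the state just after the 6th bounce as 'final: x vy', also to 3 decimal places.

Arc 1: start y=18.210, vy=12.560 → t=3.541, apex=26.098, x_land=27.759, impact vy=-22.846
  bounce: vy ← 0.84·22.846 = 19.191
Arc 2: start y=0.000, vy=19.191 → t=3.838, apex=18.415, x_land=57.850, impact vy=-19.191
  bounce: vy ← 0.84·19.191 = 16.120
Arc 3: start y=0.000, vy=16.120 → t=3.224, apex=12.993, x_land=83.127, impact vy=-16.120
  bounce: vy ← 0.84·16.120 = 13.541
Arc 4: start y=0.000, vy=13.541 → t=2.708, apex=9.168, x_land=104.359, impact vy=-13.541
  bounce: vy ← 0.84·13.541 = 11.375
Arc 5: start y=0.000, vy=11.375 → t=2.275, apex=6.469, x_land=122.194, impact vy=-11.375
  bounce: vy ← 0.84·11.375 = 9.555
Arc 6: start y=0.000, vy=9.555 → t=1.911, apex=4.565, x_land=137.176, impact vy=-9.555
  bounce: vy ← 0.84·9.555 = 8.026

1 3.541 26.098 27.759
2 3.838 18.415 57.850
3 3.224 12.993 83.127
4 2.708 9.168 104.359
5 2.275 6.469 122.194
6 1.911 4.565 137.176
final: 137.176 8.026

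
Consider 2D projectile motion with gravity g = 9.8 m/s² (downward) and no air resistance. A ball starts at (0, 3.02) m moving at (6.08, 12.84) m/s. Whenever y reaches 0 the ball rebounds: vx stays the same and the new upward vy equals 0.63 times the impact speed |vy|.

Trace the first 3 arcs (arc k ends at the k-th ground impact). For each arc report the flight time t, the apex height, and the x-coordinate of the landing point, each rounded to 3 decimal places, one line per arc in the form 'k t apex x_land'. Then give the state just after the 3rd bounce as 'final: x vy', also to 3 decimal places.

Arc 1: start y=3.020, vy=12.840 → t=2.838, apex=11.432, x_land=17.253, impact vy=-14.969
  bounce: vy ← 0.63·14.969 = 9.430
Arc 2: start y=0.000, vy=9.430 → t=1.925, apex=4.537, x_land=28.954, impact vy=-9.430
  bounce: vy ← 0.63·9.430 = 5.941
Arc 3: start y=0.000, vy=5.941 → t=1.212, apex=1.801, x_land=36.325, impact vy=-5.941
  bounce: vy ← 0.63·5.941 = 3.743

1 2.838 11.432 17.253
2 1.925 4.537 28.954
3 1.212 1.801 36.325
final: 36.325 3.743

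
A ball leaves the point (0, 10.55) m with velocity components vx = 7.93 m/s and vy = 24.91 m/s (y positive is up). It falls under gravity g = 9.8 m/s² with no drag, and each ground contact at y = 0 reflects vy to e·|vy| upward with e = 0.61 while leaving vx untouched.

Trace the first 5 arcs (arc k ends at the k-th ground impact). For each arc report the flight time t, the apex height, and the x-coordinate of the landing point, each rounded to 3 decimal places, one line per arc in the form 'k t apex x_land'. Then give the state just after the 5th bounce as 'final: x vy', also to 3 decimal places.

1 5.477 42.209 43.431
2 3.581 15.706 71.826
3 2.184 5.844 89.146
4 1.332 2.175 99.712
5 0.813 0.809 106.157
final: 106.157 2.429

Arc 1: start y=10.550, vy=24.910 → t=5.477, apex=42.209, x_land=43.431, impact vy=-28.763
  bounce: vy ← 0.61·28.763 = 17.545
Arc 2: start y=0.000, vy=17.545 → t=3.581, apex=15.706, x_land=71.826, impact vy=-17.545
  bounce: vy ← 0.61·17.545 = 10.703
Arc 3: start y=0.000, vy=10.703 → t=2.184, apex=5.844, x_land=89.146, impact vy=-10.703
  bounce: vy ← 0.61·10.703 = 6.529
Arc 4: start y=0.000, vy=6.529 → t=1.332, apex=2.175, x_land=99.712, impact vy=-6.529
  bounce: vy ← 0.61·6.529 = 3.982
Arc 5: start y=0.000, vy=3.982 → t=0.813, apex=0.809, x_land=106.157, impact vy=-3.982
  bounce: vy ← 0.61·3.982 = 2.429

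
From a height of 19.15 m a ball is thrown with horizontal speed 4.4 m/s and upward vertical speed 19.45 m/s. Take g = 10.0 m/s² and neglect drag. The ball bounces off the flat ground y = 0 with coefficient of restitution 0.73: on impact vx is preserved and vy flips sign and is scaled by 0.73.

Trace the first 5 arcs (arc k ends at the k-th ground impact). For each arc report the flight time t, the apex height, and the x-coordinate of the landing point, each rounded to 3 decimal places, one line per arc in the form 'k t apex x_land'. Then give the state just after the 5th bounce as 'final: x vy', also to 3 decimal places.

1 4.704 38.065 20.698
2 4.028 20.285 38.423
3 2.941 10.810 51.362
4 2.147 5.761 60.808
5 1.567 3.070 67.703
final: 67.703 5.720

Arc 1: start y=19.150, vy=19.450 → t=4.704, apex=38.065, x_land=20.698, impact vy=-27.592
  bounce: vy ← 0.73·27.592 = 20.142
Arc 2: start y=0.000, vy=20.142 → t=4.028, apex=20.285, x_land=38.423, impact vy=-20.142
  bounce: vy ← 0.73·20.142 = 14.704
Arc 3: start y=0.000, vy=14.704 → t=2.941, apex=10.810, x_land=51.362, impact vy=-14.704
  bounce: vy ← 0.73·14.704 = 10.734
Arc 4: start y=0.000, vy=10.734 → t=2.147, apex=5.761, x_land=60.808, impact vy=-10.734
  bounce: vy ← 0.73·10.734 = 7.836
Arc 5: start y=0.000, vy=7.836 → t=1.567, apex=3.070, x_land=67.703, impact vy=-7.836
  bounce: vy ← 0.73·7.836 = 5.720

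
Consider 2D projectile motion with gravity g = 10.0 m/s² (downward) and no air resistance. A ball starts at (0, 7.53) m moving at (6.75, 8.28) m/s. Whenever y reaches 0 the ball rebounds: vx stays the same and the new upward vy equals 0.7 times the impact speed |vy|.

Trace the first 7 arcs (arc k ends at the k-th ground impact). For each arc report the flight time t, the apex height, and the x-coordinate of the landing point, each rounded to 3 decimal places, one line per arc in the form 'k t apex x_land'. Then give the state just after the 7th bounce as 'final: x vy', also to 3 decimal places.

Arc 1: start y=7.530, vy=8.280 → t=2.308, apex=10.958, x_land=15.582, impact vy=-14.804
  bounce: vy ← 0.7·14.804 = 10.363
Arc 2: start y=0.000, vy=10.363 → t=2.073, apex=5.369, x_land=29.571, impact vy=-10.363
  bounce: vy ← 0.7·10.363 = 7.254
Arc 3: start y=0.000, vy=7.254 → t=1.451, apex=2.631, x_land=39.364, impact vy=-7.254
  bounce: vy ← 0.7·7.254 = 5.078
Arc 4: start y=0.000, vy=5.078 → t=1.016, apex=1.289, x_land=46.219, impact vy=-5.078
  bounce: vy ← 0.7·5.078 = 3.554
Arc 5: start y=0.000, vy=3.554 → t=0.711, apex=0.632, x_land=51.018, impact vy=-3.554
  bounce: vy ← 0.7·3.554 = 2.488
Arc 6: start y=0.000, vy=2.488 → t=0.498, apex=0.310, x_land=54.377, impact vy=-2.488
  bounce: vy ← 0.7·2.488 = 1.742
Arc 7: start y=0.000, vy=1.742 → t=0.348, apex=0.152, x_land=56.728, impact vy=-1.742
  bounce: vy ← 0.7·1.742 = 1.219

1 2.308 10.958 15.582
2 2.073 5.369 29.571
3 1.451 2.631 39.364
4 1.016 1.289 46.219
5 0.711 0.632 51.018
6 0.498 0.310 54.377
7 0.348 0.152 56.728
final: 56.728 1.219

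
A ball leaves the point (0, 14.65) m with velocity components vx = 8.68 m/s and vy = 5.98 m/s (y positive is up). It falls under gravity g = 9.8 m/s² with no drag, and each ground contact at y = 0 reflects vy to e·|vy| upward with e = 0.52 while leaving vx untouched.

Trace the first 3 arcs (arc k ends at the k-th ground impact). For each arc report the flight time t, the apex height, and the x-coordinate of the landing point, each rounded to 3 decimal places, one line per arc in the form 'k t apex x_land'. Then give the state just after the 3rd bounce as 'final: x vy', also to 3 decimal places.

1 2.444 16.475 21.212
2 1.907 4.455 37.765
3 0.992 1.205 46.372
final: 46.372 2.527

Arc 1: start y=14.650, vy=5.980 → t=2.444, apex=16.475, x_land=21.212, impact vy=-17.969
  bounce: vy ← 0.52·17.969 = 9.344
Arc 2: start y=0.000, vy=9.344 → t=1.907, apex=4.455, x_land=37.765, impact vy=-9.344
  bounce: vy ← 0.52·9.344 = 4.859
Arc 3: start y=0.000, vy=4.859 → t=0.992, apex=1.205, x_land=46.372, impact vy=-4.859
  bounce: vy ← 0.52·4.859 = 2.527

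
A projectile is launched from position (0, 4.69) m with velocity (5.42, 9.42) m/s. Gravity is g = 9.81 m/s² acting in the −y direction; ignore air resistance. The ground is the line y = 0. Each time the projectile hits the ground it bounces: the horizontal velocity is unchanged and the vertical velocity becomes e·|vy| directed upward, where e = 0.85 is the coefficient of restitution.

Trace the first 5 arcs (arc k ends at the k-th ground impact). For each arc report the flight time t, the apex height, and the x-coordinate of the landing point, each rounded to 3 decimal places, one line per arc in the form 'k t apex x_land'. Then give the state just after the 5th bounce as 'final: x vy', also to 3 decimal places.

1 2.331 9.213 12.633
2 2.330 6.656 25.260
3 1.980 4.809 35.994
4 1.683 3.475 45.117
5 1.431 2.510 52.872
final: 52.872 5.965

Arc 1: start y=4.690, vy=9.420 → t=2.331, apex=9.213, x_land=12.633, impact vy=-13.444
  bounce: vy ← 0.85·13.444 = 11.428
Arc 2: start y=0.000, vy=11.428 → t=2.330, apex=6.656, x_land=25.260, impact vy=-11.428
  bounce: vy ← 0.85·11.428 = 9.714
Arc 3: start y=0.000, vy=9.714 → t=1.980, apex=4.809, x_land=35.994, impact vy=-9.714
  bounce: vy ← 0.85·9.714 = 8.257
Arc 4: start y=0.000, vy=8.257 → t=1.683, apex=3.475, x_land=45.117, impact vy=-8.257
  bounce: vy ← 0.85·8.257 = 7.018
Arc 5: start y=0.000, vy=7.018 → t=1.431, apex=2.510, x_land=52.872, impact vy=-7.018
  bounce: vy ← 0.85·7.018 = 5.965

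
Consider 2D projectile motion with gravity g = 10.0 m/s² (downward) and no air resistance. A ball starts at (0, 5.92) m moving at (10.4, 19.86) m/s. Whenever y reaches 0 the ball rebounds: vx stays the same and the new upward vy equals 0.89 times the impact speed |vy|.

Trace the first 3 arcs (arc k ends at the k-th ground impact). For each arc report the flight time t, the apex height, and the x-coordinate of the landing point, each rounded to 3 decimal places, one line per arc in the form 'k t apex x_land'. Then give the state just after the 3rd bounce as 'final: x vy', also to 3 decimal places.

1 4.251 25.641 44.206
2 4.031 20.310 86.127
3 3.588 16.088 123.437
final: 123.437 15.964

Arc 1: start y=5.920, vy=19.860 → t=4.251, apex=25.641, x_land=44.206, impact vy=-22.646
  bounce: vy ← 0.89·22.646 = 20.155
Arc 2: start y=0.000, vy=20.155 → t=4.031, apex=20.310, x_land=86.127, impact vy=-20.155
  bounce: vy ← 0.89·20.155 = 17.938
Arc 3: start y=0.000, vy=17.938 → t=3.588, apex=16.088, x_land=123.437, impact vy=-17.938
  bounce: vy ← 0.89·17.938 = 15.964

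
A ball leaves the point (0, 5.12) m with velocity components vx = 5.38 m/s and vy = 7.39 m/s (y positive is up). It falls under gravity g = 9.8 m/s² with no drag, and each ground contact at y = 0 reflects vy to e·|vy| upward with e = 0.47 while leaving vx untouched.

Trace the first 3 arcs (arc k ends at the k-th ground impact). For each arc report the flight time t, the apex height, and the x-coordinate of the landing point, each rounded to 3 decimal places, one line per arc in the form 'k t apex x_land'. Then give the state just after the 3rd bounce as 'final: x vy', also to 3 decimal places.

Arc 1: start y=5.120, vy=7.390 → t=2.024, apex=7.906, x_land=10.891, impact vy=-12.448
  bounce: vy ← 0.47·12.448 = 5.851
Arc 2: start y=0.000, vy=5.851 → t=1.194, apex=1.747, x_land=17.315, impact vy=-5.851
  bounce: vy ← 0.47·5.851 = 2.750
Arc 3: start y=0.000, vy=2.750 → t=0.561, apex=0.386, x_land=20.334, impact vy=-2.750
  bounce: vy ← 0.47·2.750 = 1.292

1 2.024 7.906 10.891
2 1.194 1.747 17.315
3 0.561 0.386 20.334
final: 20.334 1.292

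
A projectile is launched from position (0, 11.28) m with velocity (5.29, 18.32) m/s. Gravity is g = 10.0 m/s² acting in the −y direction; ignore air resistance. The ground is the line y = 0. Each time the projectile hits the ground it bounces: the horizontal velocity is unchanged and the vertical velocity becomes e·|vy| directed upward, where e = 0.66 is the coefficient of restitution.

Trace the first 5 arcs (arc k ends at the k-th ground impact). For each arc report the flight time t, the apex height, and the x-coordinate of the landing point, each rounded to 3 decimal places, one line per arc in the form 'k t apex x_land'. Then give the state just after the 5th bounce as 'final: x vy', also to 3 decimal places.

1 4.201 28.061 22.223
2 3.127 12.223 38.766
3 2.064 5.325 49.684
4 1.362 2.319 56.890
5 0.899 1.010 61.645
final: 61.645 2.967

Arc 1: start y=11.280, vy=18.320 → t=4.201, apex=28.061, x_land=22.223, impact vy=-23.690
  bounce: vy ← 0.66·23.690 = 15.635
Arc 2: start y=0.000, vy=15.635 → t=3.127, apex=12.223, x_land=38.766, impact vy=-15.635
  bounce: vy ← 0.66·15.635 = 10.319
Arc 3: start y=0.000, vy=10.319 → t=2.064, apex=5.325, x_land=49.684, impact vy=-10.319
  bounce: vy ← 0.66·10.319 = 6.811
Arc 4: start y=0.000, vy=6.811 → t=1.362, apex=2.319, x_land=56.890, impact vy=-6.811
  bounce: vy ← 0.66·6.811 = 4.495
Arc 5: start y=0.000, vy=4.495 → t=0.899, apex=1.010, x_land=61.645, impact vy=-4.495
  bounce: vy ← 0.66·4.495 = 2.967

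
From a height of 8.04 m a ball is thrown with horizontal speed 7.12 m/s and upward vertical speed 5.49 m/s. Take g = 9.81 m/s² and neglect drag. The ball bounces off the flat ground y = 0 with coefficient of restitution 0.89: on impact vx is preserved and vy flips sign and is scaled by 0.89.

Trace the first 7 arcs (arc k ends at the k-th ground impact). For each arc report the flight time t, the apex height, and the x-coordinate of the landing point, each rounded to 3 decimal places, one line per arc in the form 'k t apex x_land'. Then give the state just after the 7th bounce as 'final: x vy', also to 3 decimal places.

1 1.957 9.576 13.933
2 2.487 7.585 31.641
3 2.214 6.008 47.402
4 1.970 4.759 61.429
5 1.753 3.770 73.912
6 1.560 2.986 85.023
7 1.389 2.365 94.911
final: 94.911 6.063

Arc 1: start y=8.040, vy=5.490 → t=1.957, apex=9.576, x_land=13.933, impact vy=-13.707
  bounce: vy ← 0.89·13.707 = 12.199
Arc 2: start y=0.000, vy=12.199 → t=2.487, apex=7.585, x_land=31.641, impact vy=-12.199
  bounce: vy ← 0.89·12.199 = 10.857
Arc 3: start y=0.000, vy=10.857 → t=2.214, apex=6.008, x_land=47.402, impact vy=-10.857
  bounce: vy ← 0.89·10.857 = 9.663
Arc 4: start y=0.000, vy=9.663 → t=1.970, apex=4.759, x_land=61.429, impact vy=-9.663
  bounce: vy ← 0.89·9.663 = 8.600
Arc 5: start y=0.000, vy=8.600 → t=1.753, apex=3.770, x_land=73.912, impact vy=-8.600
  bounce: vy ← 0.89·8.600 = 7.654
Arc 6: start y=0.000, vy=7.654 → t=1.560, apex=2.986, x_land=85.023, impact vy=-7.654
  bounce: vy ← 0.89·7.654 = 6.812
Arc 7: start y=0.000, vy=6.812 → t=1.389, apex=2.365, x_land=94.911, impact vy=-6.812
  bounce: vy ← 0.89·6.812 = 6.063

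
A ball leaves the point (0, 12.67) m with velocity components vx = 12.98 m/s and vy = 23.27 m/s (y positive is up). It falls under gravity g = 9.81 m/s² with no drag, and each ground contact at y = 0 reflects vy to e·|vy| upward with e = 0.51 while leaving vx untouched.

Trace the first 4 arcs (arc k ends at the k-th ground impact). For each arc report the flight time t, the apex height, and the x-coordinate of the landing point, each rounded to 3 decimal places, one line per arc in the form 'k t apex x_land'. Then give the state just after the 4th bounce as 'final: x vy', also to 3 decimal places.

Arc 1: start y=12.670, vy=23.270 → t=5.237, apex=40.269, x_land=67.981, impact vy=-28.108
  bounce: vy ← 0.51·28.108 = 14.335
Arc 2: start y=0.000, vy=14.335 → t=2.923, apex=10.474, x_land=105.916, impact vy=-14.335
  bounce: vy ← 0.51·14.335 = 7.311
Arc 3: start y=0.000, vy=7.311 → t=1.491, apex=2.724, x_land=125.263, impact vy=-7.311
  bounce: vy ← 0.51·7.311 = 3.729
Arc 4: start y=0.000, vy=3.729 → t=0.760, apex=0.709, x_land=135.130, impact vy=-3.729
  bounce: vy ← 0.51·3.729 = 1.902

1 5.237 40.269 67.981
2 2.923 10.474 105.916
3 1.491 2.724 125.263
4 0.760 0.709 135.130
final: 135.130 1.902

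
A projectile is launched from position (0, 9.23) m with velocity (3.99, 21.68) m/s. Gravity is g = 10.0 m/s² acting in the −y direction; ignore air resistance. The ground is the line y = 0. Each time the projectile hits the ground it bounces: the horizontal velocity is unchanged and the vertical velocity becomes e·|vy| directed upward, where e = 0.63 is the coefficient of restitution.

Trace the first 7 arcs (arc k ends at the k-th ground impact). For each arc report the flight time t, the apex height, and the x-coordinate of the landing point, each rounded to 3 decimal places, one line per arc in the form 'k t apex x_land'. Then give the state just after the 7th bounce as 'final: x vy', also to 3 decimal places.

1 4.727 32.731 18.859
2 3.224 12.991 31.722
3 2.031 5.156 39.825
4 1.280 2.046 44.931
5 0.806 0.812 48.147
6 0.508 0.322 50.173
7 0.320 0.128 51.450
final: 51.450 1.008

Arc 1: start y=9.230, vy=21.680 → t=4.727, apex=32.731, x_land=18.859, impact vy=-25.586
  bounce: vy ← 0.63·25.586 = 16.119
Arc 2: start y=0.000, vy=16.119 → t=3.224, apex=12.991, x_land=31.722, impact vy=-16.119
  bounce: vy ← 0.63·16.119 = 10.155
Arc 3: start y=0.000, vy=10.155 → t=2.031, apex=5.156, x_land=39.825, impact vy=-10.155
  bounce: vy ← 0.63·10.155 = 6.398
Arc 4: start y=0.000, vy=6.398 → t=1.280, apex=2.046, x_land=44.931, impact vy=-6.398
  bounce: vy ← 0.63·6.398 = 4.030
Arc 5: start y=0.000, vy=4.030 → t=0.806, apex=0.812, x_land=48.147, impact vy=-4.030
  bounce: vy ← 0.63·4.030 = 2.539
Arc 6: start y=0.000, vy=2.539 → t=0.508, apex=0.322, x_land=50.173, impact vy=-2.539
  bounce: vy ← 0.63·2.539 = 1.600
Arc 7: start y=0.000, vy=1.600 → t=0.320, apex=0.128, x_land=51.450, impact vy=-1.600
  bounce: vy ← 0.63·1.600 = 1.008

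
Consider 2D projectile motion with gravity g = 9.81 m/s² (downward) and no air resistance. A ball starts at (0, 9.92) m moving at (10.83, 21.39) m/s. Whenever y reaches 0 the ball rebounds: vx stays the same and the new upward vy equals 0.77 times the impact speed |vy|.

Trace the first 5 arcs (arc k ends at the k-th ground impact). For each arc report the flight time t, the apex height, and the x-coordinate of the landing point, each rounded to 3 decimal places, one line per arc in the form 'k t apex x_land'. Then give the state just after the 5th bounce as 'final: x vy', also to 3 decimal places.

1 4.784 33.240 51.807
2 4.009 19.708 95.224
3 3.087 11.685 128.655
4 2.377 6.928 154.396
5 1.830 4.108 174.218
final: 174.218 6.912

Arc 1: start y=9.920, vy=21.390 → t=4.784, apex=33.240, x_land=51.807, impact vy=-25.537
  bounce: vy ← 0.77·25.537 = 19.664
Arc 2: start y=0.000, vy=19.664 → t=4.009, apex=19.708, x_land=95.224, impact vy=-19.664
  bounce: vy ← 0.77·19.664 = 15.141
Arc 3: start y=0.000, vy=15.141 → t=3.087, apex=11.685, x_land=128.655, impact vy=-15.141
  bounce: vy ← 0.77·15.141 = 11.659
Arc 4: start y=0.000, vy=11.659 → t=2.377, apex=6.928, x_land=154.396, impact vy=-11.659
  bounce: vy ← 0.77·11.659 = 8.977
Arc 5: start y=0.000, vy=8.977 → t=1.830, apex=4.108, x_land=174.218, impact vy=-8.977
  bounce: vy ← 0.77·8.977 = 6.912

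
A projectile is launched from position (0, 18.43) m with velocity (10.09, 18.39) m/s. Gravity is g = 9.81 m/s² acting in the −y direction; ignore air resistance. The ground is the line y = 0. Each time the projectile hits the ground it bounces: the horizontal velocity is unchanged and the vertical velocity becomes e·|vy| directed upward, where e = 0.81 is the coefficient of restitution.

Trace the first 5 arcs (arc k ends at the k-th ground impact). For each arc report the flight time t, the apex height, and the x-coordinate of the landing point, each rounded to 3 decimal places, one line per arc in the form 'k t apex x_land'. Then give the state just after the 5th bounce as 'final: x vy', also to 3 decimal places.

1 4.571 35.667 46.123
2 4.368 23.401 90.201
3 3.538 15.354 125.904
4 2.866 10.073 154.824
5 2.322 6.609 178.249
final: 178.249 9.224

Arc 1: start y=18.430, vy=18.390 → t=4.571, apex=35.667, x_land=46.123, impact vy=-26.454
  bounce: vy ← 0.81·26.454 = 21.427
Arc 2: start y=0.000, vy=21.427 → t=4.368, apex=23.401, x_land=90.201, impact vy=-21.427
  bounce: vy ← 0.81·21.427 = 17.356
Arc 3: start y=0.000, vy=17.356 → t=3.538, apex=15.354, x_land=125.904, impact vy=-17.356
  bounce: vy ← 0.81·17.356 = 14.058
Arc 4: start y=0.000, vy=14.058 → t=2.866, apex=10.073, x_land=154.824, impact vy=-14.058
  bounce: vy ← 0.81·14.058 = 11.387
Arc 5: start y=0.000, vy=11.387 → t=2.322, apex=6.609, x_land=178.249, impact vy=-11.387
  bounce: vy ← 0.81·11.387 = 9.224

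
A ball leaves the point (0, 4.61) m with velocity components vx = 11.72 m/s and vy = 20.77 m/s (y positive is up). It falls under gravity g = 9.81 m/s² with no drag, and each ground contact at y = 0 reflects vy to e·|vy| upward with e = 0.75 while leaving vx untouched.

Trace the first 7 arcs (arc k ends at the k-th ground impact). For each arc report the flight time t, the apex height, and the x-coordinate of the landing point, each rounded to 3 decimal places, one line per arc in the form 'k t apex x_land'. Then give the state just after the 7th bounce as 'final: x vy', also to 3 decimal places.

Arc 1: start y=4.610, vy=20.770 → t=4.446, apex=26.597, x_land=52.105, impact vy=-22.844
  bounce: vy ← 0.75·22.844 = 17.133
Arc 2: start y=0.000, vy=17.133 → t=3.493, apex=14.961, x_land=93.043, impact vy=-17.133
  bounce: vy ← 0.75·17.133 = 12.850
Arc 3: start y=0.000, vy=12.850 → t=2.620, apex=8.416, x_land=123.746, impact vy=-12.850
  bounce: vy ← 0.75·12.850 = 9.637
Arc 4: start y=0.000, vy=9.637 → t=1.965, apex=4.734, x_land=146.773, impact vy=-9.637
  bounce: vy ← 0.75·9.637 = 7.228
Arc 5: start y=0.000, vy=7.228 → t=1.474, apex=2.663, x_land=164.043, impact vy=-7.228
  bounce: vy ← 0.75·7.228 = 5.421
Arc 6: start y=0.000, vy=5.421 → t=1.105, apex=1.498, x_land=176.996, impact vy=-5.421
  bounce: vy ← 0.75·5.421 = 4.066
Arc 7: start y=0.000, vy=4.066 → t=0.829, apex=0.843, x_land=186.711, impact vy=-4.066
  bounce: vy ← 0.75·4.066 = 3.049

1 4.446 26.597 52.105
2 3.493 14.961 93.043
3 2.620 8.416 123.746
4 1.965 4.734 146.773
5 1.474 2.663 164.043
6 1.105 1.498 176.996
7 0.829 0.843 186.711
final: 186.711 3.049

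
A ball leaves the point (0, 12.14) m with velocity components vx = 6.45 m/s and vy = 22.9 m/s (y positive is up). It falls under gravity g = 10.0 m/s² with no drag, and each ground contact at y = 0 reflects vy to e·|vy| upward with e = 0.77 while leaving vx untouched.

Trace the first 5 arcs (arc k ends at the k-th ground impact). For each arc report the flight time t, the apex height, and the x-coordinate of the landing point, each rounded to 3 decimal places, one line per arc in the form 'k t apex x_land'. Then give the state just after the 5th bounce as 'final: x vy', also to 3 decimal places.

1 5.060 38.361 32.636
2 4.266 22.744 60.149
3 3.284 13.485 81.334
4 2.529 7.995 97.646
5 1.947 4.740 110.207
final: 110.207 7.497

Arc 1: start y=12.140, vy=22.900 → t=5.060, apex=38.361, x_land=32.636, impact vy=-27.699
  bounce: vy ← 0.77·27.699 = 21.328
Arc 2: start y=0.000, vy=21.328 → t=4.266, apex=22.744, x_land=60.149, impact vy=-21.328
  bounce: vy ← 0.77·21.328 = 16.422
Arc 3: start y=0.000, vy=16.422 → t=3.284, apex=13.485, x_land=81.334, impact vy=-16.422
  bounce: vy ← 0.77·16.422 = 12.645
Arc 4: start y=0.000, vy=12.645 → t=2.529, apex=7.995, x_land=97.646, impact vy=-12.645
  bounce: vy ← 0.77·12.645 = 9.737
Arc 5: start y=0.000, vy=9.737 → t=1.947, apex=4.740, x_land=110.207, impact vy=-9.737
  bounce: vy ← 0.77·9.737 = 7.497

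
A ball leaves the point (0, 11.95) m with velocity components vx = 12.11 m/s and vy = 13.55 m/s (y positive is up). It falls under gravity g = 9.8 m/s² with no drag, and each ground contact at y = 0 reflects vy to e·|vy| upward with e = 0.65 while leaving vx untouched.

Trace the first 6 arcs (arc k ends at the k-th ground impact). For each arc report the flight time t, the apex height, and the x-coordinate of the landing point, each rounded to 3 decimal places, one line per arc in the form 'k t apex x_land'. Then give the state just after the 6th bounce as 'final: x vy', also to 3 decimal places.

Arc 1: start y=11.950, vy=13.550 → t=3.468, apex=21.317, x_land=42.003, impact vy=-20.441
  bounce: vy ← 0.65·20.441 = 13.286
Arc 2: start y=0.000, vy=13.286 → t=2.712, apex=9.007, x_land=74.839, impact vy=-13.286
  bounce: vy ← 0.65·13.286 = 8.636
Arc 3: start y=0.000, vy=8.636 → t=1.762, apex=3.805, x_land=96.183, impact vy=-8.636
  bounce: vy ← 0.65·8.636 = 5.614
Arc 4: start y=0.000, vy=5.614 → t=1.146, apex=1.608, x_land=110.057, impact vy=-5.614
  bounce: vy ← 0.65·5.614 = 3.649
Arc 5: start y=0.000, vy=3.649 → t=0.745, apex=0.679, x_land=119.074, impact vy=-3.649
  bounce: vy ← 0.65·3.649 = 2.372
Arc 6: start y=0.000, vy=2.372 → t=0.484, apex=0.287, x_land=124.936, impact vy=-2.372
  bounce: vy ← 0.65·2.372 = 1.542

1 3.468 21.317 42.003
2 2.712 9.007 74.839
3 1.762 3.805 96.183
4 1.146 1.608 110.057
5 0.745 0.679 119.074
6 0.484 0.287 124.936
final: 124.936 1.542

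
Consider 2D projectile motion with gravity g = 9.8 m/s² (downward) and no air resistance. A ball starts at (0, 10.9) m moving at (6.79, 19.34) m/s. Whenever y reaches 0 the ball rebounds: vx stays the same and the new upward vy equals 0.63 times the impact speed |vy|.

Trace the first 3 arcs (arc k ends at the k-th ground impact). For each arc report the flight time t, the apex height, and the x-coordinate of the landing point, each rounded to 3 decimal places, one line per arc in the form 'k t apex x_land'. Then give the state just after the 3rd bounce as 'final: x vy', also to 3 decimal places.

1 4.447 29.983 30.196
2 3.117 11.900 51.359
3 1.964 4.723 64.692
final: 64.692 6.062

Arc 1: start y=10.900, vy=19.340 → t=4.447, apex=29.983, x_land=30.196, impact vy=-24.242
  bounce: vy ← 0.63·24.242 = 15.272
Arc 2: start y=0.000, vy=15.272 → t=3.117, apex=11.900, x_land=51.359, impact vy=-15.272
  bounce: vy ← 0.63·15.272 = 9.622
Arc 3: start y=0.000, vy=9.622 → t=1.964, apex=4.723, x_land=64.692, impact vy=-9.622
  bounce: vy ← 0.63·9.622 = 6.062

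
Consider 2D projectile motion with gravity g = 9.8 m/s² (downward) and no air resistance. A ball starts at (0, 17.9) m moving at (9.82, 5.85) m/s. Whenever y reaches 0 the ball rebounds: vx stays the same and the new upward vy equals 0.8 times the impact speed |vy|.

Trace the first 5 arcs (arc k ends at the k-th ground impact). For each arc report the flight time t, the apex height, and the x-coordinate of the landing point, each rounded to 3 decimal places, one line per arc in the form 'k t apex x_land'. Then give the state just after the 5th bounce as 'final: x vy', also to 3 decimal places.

1 2.599 19.646 25.525
2 3.204 12.573 56.986
3 2.563 8.047 82.155
4 2.050 5.150 102.290
5 1.640 3.296 118.398
final: 118.398 6.430

Arc 1: start y=17.900, vy=5.850 → t=2.599, apex=19.646, x_land=25.525, impact vy=-19.623
  bounce: vy ← 0.8·19.623 = 15.698
Arc 2: start y=0.000, vy=15.698 → t=3.204, apex=12.573, x_land=56.986, impact vy=-15.698
  bounce: vy ← 0.8·15.698 = 12.559
Arc 3: start y=0.000, vy=12.559 → t=2.563, apex=8.047, x_land=82.155, impact vy=-12.559
  bounce: vy ← 0.8·12.559 = 10.047
Arc 4: start y=0.000, vy=10.047 → t=2.050, apex=5.150, x_land=102.290, impact vy=-10.047
  bounce: vy ← 0.8·10.047 = 8.038
Arc 5: start y=0.000, vy=8.038 → t=1.640, apex=3.296, x_land=118.398, impact vy=-8.038
  bounce: vy ← 0.8·8.038 = 6.430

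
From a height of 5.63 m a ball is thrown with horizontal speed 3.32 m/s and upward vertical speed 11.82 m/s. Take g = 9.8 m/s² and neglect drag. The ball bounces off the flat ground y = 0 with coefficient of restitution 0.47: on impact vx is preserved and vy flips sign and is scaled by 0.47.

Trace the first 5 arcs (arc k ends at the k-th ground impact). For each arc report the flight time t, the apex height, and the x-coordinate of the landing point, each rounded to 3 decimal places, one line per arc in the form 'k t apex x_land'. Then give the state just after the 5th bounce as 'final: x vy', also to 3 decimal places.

Arc 1: start y=5.630, vy=11.820 → t=2.820, apex=12.758, x_land=9.361, impact vy=-15.813
  bounce: vy ← 0.47·15.813 = 7.432
Arc 2: start y=0.000, vy=7.432 → t=1.517, apex=2.818, x_land=14.397, impact vy=-7.432
  bounce: vy ← 0.47·7.432 = 3.493
Arc 3: start y=0.000, vy=3.493 → t=0.713, apex=0.623, x_land=16.764, impact vy=-3.493
  bounce: vy ← 0.47·3.493 = 1.642
Arc 4: start y=0.000, vy=1.642 → t=0.335, apex=0.138, x_land=17.876, impact vy=-1.642
  bounce: vy ← 0.47·1.642 = 0.772
Arc 5: start y=0.000, vy=0.772 → t=0.157, apex=0.030, x_land=18.399, impact vy=-0.772
  bounce: vy ← 0.47·0.772 = 0.363

1 2.820 12.758 9.361
2 1.517 2.818 14.397
3 0.713 0.623 16.764
4 0.335 0.138 17.876
5 0.157 0.030 18.399
final: 18.399 0.363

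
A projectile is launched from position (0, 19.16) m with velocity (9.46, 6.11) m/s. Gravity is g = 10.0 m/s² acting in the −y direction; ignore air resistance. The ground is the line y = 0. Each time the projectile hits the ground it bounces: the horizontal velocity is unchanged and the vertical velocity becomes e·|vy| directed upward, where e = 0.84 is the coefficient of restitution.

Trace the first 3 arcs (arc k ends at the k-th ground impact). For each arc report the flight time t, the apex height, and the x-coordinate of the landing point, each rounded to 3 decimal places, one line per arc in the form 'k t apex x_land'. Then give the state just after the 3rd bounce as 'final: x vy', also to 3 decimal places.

Arc 1: start y=19.160, vy=6.110 → t=2.662, apex=21.027, x_land=25.180, impact vy=-20.507
  bounce: vy ← 0.84·20.507 = 17.226
Arc 2: start y=0.000, vy=17.226 → t=3.445, apex=14.836, x_land=57.771, impact vy=-17.226
  bounce: vy ← 0.84·17.226 = 14.470
Arc 3: start y=0.000, vy=14.470 → t=2.894, apex=10.469, x_land=85.147, impact vy=-14.470
  bounce: vy ← 0.84·14.470 = 12.155

1 2.662 21.027 25.180
2 3.445 14.836 57.771
3 2.894 10.469 85.147
final: 85.147 12.155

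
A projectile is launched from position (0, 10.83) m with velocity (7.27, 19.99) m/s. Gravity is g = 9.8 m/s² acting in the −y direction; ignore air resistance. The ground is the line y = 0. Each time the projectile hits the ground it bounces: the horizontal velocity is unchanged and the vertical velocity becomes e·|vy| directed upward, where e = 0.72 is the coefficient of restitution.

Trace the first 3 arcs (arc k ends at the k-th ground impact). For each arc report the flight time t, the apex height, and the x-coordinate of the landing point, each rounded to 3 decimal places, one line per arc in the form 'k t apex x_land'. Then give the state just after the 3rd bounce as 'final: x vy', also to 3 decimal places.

Arc 1: start y=10.830, vy=19.990 → t=4.564, apex=31.218, x_land=33.179, impact vy=-24.736
  bounce: vy ← 0.72·24.736 = 17.810
Arc 2: start y=0.000, vy=17.810 → t=3.635, apex=16.183, x_land=59.603, impact vy=-17.810
  bounce: vy ← 0.72·17.810 = 12.823
Arc 3: start y=0.000, vy=12.823 → t=2.617, apex=8.389, x_land=78.629, impact vy=-12.823
  bounce: vy ← 0.72·12.823 = 9.233

1 4.564 31.218 33.179
2 3.635 16.183 59.603
3 2.617 8.389 78.629
final: 78.629 9.233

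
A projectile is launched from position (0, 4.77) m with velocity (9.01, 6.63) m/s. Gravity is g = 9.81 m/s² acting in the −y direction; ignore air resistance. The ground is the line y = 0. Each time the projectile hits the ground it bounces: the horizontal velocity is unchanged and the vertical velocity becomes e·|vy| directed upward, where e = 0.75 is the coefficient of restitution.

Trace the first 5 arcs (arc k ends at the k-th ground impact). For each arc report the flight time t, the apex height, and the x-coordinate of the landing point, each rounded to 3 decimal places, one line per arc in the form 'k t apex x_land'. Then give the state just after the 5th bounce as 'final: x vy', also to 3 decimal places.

Arc 1: start y=4.770, vy=6.630 → t=1.871, apex=7.010, x_land=16.861, impact vy=-11.728
  bounce: vy ← 0.75·11.728 = 8.796
Arc 2: start y=0.000, vy=8.796 → t=1.793, apex=3.943, x_land=33.018, impact vy=-8.796
  bounce: vy ← 0.75·8.796 = 6.597
Arc 3: start y=0.000, vy=6.597 → t=1.345, apex=2.218, x_land=45.136, impact vy=-6.597
  bounce: vy ← 0.75·6.597 = 4.948
Arc 4: start y=0.000, vy=4.948 → t=1.009, apex=1.248, x_land=54.225, impact vy=-4.948
  bounce: vy ← 0.75·4.948 = 3.711
Arc 5: start y=0.000, vy=3.711 → t=0.757, apex=0.702, x_land=61.041, impact vy=-3.711
  bounce: vy ← 0.75·3.711 = 2.783

1 1.871 7.010 16.861
2 1.793 3.943 33.018
3 1.345 2.218 45.136
4 1.009 1.248 54.225
5 0.757 0.702 61.041
final: 61.041 2.783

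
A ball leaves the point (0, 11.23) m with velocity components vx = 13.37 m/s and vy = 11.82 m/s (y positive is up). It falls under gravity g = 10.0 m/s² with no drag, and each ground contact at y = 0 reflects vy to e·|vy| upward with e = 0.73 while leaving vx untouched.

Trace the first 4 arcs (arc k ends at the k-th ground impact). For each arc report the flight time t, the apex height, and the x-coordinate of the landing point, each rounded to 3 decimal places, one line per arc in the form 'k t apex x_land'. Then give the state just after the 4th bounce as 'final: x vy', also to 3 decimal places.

Arc 1: start y=11.230, vy=11.820 → t=3.091, apex=18.216, x_land=41.323, impact vy=-19.087
  bounce: vy ← 0.73·19.087 = 13.933
Arc 2: start y=0.000, vy=13.933 → t=2.787, apex=9.707, x_land=78.581, impact vy=-13.933
  bounce: vy ← 0.73·13.933 = 10.171
Arc 3: start y=0.000, vy=10.171 → t=2.034, apex=5.173, x_land=105.779, impact vy=-10.171
  bounce: vy ← 0.73·10.171 = 7.425
Arc 4: start y=0.000, vy=7.425 → t=1.485, apex=2.757, x_land=125.634, impact vy=-7.425
  bounce: vy ← 0.73·7.425 = 5.420

1 3.091 18.216 41.323
2 2.787 9.707 78.581
3 2.034 5.173 105.779
4 1.485 2.757 125.634
final: 125.634 5.420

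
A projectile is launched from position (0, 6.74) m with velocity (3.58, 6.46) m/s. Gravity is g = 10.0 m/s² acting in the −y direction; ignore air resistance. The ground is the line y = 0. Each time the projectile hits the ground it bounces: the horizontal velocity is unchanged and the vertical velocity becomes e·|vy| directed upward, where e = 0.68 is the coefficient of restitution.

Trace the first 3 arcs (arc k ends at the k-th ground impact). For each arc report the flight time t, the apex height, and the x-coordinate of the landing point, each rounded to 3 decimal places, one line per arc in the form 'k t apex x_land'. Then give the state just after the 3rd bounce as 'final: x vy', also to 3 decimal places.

1 1.975 8.827 7.069
2 1.807 4.081 13.538
3 1.229 1.887 17.937
final: 17.937 4.178

Arc 1: start y=6.740, vy=6.460 → t=1.975, apex=8.827, x_land=7.069, impact vy=-13.287
  bounce: vy ← 0.68·13.287 = 9.035
Arc 2: start y=0.000, vy=9.035 → t=1.807, apex=4.081, x_land=13.538, impact vy=-9.035
  bounce: vy ← 0.68·9.035 = 6.144
Arc 3: start y=0.000, vy=6.144 → t=1.229, apex=1.887, x_land=17.937, impact vy=-6.144
  bounce: vy ← 0.68·6.144 = 4.178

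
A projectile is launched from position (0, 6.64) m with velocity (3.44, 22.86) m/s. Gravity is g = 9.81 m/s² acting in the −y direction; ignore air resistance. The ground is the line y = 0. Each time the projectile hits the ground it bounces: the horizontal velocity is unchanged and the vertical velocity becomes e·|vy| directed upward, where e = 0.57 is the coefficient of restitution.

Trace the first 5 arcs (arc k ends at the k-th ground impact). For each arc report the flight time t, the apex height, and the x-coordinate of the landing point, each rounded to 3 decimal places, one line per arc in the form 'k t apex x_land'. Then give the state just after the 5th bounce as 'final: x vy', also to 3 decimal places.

1 4.935 33.275 16.976
2 2.969 10.811 27.190
3 1.692 3.513 33.012
4 0.965 1.141 36.331
5 0.550 0.371 38.222
final: 38.222 1.537

Arc 1: start y=6.640, vy=22.860 → t=4.935, apex=33.275, x_land=16.976, impact vy=-25.551
  bounce: vy ← 0.57·25.551 = 14.564
Arc 2: start y=0.000, vy=14.564 → t=2.969, apex=10.811, x_land=27.190, impact vy=-14.564
  bounce: vy ← 0.57·14.564 = 8.302
Arc 3: start y=0.000, vy=8.302 → t=1.692, apex=3.513, x_land=33.012, impact vy=-8.302
  bounce: vy ← 0.57·8.302 = 4.732
Arc 4: start y=0.000, vy=4.732 → t=0.965, apex=1.141, x_land=36.331, impact vy=-4.732
  bounce: vy ← 0.57·4.732 = 2.697
Arc 5: start y=0.000, vy=2.697 → t=0.550, apex=0.371, x_land=38.222, impact vy=-2.697
  bounce: vy ← 0.57·2.697 = 1.537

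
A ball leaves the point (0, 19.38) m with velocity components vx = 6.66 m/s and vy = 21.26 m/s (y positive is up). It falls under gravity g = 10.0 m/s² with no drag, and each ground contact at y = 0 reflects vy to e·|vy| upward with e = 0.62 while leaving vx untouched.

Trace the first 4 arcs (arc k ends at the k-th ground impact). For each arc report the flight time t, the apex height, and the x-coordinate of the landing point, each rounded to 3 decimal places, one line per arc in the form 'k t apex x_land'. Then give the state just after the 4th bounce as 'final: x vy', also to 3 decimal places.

Arc 1: start y=19.380, vy=21.260 → t=5.024, apex=41.979, x_land=33.457, impact vy=-28.976
  bounce: vy ← 0.62·28.976 = 17.965
Arc 2: start y=0.000, vy=17.965 → t=3.593, apex=16.137, x_land=57.386, impact vy=-17.965
  bounce: vy ← 0.62·17.965 = 11.138
Arc 3: start y=0.000, vy=11.138 → t=2.228, apex=6.203, x_land=72.222, impact vy=-11.138
  bounce: vy ← 0.62·11.138 = 6.906
Arc 4: start y=0.000, vy=6.906 → t=1.381, apex=2.384, x_land=81.421, impact vy=-6.906
  bounce: vy ← 0.62·6.906 = 4.282

1 5.024 41.979 33.457
2 3.593 16.137 57.386
3 2.228 6.203 72.222
4 1.381 2.384 81.421
final: 81.421 4.282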